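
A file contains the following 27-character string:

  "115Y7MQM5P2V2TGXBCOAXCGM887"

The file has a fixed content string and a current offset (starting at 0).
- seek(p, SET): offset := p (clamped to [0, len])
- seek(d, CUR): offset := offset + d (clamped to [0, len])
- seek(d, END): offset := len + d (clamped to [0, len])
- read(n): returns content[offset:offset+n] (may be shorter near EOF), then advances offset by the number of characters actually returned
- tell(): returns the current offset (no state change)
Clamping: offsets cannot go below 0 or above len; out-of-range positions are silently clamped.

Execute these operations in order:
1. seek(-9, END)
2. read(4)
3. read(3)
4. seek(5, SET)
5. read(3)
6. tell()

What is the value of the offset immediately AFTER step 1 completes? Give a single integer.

Answer: 18

Derivation:
After 1 (seek(-9, END)): offset=18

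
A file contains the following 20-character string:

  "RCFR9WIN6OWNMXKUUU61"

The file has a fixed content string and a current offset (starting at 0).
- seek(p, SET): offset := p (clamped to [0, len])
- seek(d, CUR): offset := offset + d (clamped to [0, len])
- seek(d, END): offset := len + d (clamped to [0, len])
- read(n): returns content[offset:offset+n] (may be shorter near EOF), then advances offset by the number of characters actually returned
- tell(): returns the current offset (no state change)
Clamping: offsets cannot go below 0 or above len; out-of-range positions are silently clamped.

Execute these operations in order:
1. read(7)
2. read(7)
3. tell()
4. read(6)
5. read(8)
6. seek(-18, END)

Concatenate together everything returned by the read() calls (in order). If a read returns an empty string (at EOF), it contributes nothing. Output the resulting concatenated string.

Answer: RCFR9WIN6OWNMXKUUU61

Derivation:
After 1 (read(7)): returned 'RCFR9WI', offset=7
After 2 (read(7)): returned 'N6OWNMX', offset=14
After 3 (tell()): offset=14
After 4 (read(6)): returned 'KUUU61', offset=20
After 5 (read(8)): returned '', offset=20
After 6 (seek(-18, END)): offset=2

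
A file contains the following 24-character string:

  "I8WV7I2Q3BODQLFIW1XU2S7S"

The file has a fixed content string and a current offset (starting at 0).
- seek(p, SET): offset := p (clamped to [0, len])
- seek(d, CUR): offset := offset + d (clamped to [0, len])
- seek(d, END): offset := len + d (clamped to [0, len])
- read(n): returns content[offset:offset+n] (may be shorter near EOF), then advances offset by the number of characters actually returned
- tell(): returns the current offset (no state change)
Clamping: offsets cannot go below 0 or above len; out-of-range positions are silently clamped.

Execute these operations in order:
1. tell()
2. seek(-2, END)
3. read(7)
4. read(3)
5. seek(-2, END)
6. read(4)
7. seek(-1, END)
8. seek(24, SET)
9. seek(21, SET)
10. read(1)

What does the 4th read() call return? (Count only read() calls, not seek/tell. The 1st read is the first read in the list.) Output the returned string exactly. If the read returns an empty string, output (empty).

After 1 (tell()): offset=0
After 2 (seek(-2, END)): offset=22
After 3 (read(7)): returned '7S', offset=24
After 4 (read(3)): returned '', offset=24
After 5 (seek(-2, END)): offset=22
After 6 (read(4)): returned '7S', offset=24
After 7 (seek(-1, END)): offset=23
After 8 (seek(24, SET)): offset=24
After 9 (seek(21, SET)): offset=21
After 10 (read(1)): returned 'S', offset=22

Answer: S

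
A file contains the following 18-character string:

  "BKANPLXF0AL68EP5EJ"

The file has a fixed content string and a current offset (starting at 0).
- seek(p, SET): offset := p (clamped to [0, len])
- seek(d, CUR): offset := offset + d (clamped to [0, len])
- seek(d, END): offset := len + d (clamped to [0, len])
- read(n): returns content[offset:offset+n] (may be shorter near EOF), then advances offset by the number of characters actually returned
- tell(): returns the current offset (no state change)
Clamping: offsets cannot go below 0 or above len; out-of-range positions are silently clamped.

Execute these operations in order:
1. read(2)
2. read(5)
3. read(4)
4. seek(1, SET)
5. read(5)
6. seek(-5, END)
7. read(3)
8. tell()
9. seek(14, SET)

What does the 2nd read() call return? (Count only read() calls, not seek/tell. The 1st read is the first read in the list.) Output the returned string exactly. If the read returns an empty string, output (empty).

Answer: ANPLX

Derivation:
After 1 (read(2)): returned 'BK', offset=2
After 2 (read(5)): returned 'ANPLX', offset=7
After 3 (read(4)): returned 'F0AL', offset=11
After 4 (seek(1, SET)): offset=1
After 5 (read(5)): returned 'KANPL', offset=6
After 6 (seek(-5, END)): offset=13
After 7 (read(3)): returned 'EP5', offset=16
After 8 (tell()): offset=16
After 9 (seek(14, SET)): offset=14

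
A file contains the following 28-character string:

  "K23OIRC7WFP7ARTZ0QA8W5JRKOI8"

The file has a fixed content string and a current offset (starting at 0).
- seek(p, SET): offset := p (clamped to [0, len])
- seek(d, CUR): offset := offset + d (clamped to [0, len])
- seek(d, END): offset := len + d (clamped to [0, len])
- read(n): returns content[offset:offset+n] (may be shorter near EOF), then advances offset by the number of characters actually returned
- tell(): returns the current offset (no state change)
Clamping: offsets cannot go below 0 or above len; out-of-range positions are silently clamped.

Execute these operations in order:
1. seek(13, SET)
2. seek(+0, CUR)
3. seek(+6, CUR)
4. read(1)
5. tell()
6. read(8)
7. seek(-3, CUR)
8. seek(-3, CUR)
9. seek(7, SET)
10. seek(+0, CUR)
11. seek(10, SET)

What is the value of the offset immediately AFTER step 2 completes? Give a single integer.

Answer: 13

Derivation:
After 1 (seek(13, SET)): offset=13
After 2 (seek(+0, CUR)): offset=13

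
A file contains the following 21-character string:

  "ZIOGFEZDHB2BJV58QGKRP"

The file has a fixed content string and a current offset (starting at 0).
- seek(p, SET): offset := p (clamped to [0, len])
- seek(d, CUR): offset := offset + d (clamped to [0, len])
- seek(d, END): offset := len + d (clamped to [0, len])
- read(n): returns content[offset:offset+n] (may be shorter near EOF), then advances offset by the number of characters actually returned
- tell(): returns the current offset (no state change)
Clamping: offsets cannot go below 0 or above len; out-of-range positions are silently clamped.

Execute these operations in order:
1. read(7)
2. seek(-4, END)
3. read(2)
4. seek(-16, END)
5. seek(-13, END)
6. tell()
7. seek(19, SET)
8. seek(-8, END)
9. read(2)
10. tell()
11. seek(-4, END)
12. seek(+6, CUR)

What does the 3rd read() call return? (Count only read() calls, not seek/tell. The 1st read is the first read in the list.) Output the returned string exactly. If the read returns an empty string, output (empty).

Answer: V5

Derivation:
After 1 (read(7)): returned 'ZIOGFEZ', offset=7
After 2 (seek(-4, END)): offset=17
After 3 (read(2)): returned 'GK', offset=19
After 4 (seek(-16, END)): offset=5
After 5 (seek(-13, END)): offset=8
After 6 (tell()): offset=8
After 7 (seek(19, SET)): offset=19
After 8 (seek(-8, END)): offset=13
After 9 (read(2)): returned 'V5', offset=15
After 10 (tell()): offset=15
After 11 (seek(-4, END)): offset=17
After 12 (seek(+6, CUR)): offset=21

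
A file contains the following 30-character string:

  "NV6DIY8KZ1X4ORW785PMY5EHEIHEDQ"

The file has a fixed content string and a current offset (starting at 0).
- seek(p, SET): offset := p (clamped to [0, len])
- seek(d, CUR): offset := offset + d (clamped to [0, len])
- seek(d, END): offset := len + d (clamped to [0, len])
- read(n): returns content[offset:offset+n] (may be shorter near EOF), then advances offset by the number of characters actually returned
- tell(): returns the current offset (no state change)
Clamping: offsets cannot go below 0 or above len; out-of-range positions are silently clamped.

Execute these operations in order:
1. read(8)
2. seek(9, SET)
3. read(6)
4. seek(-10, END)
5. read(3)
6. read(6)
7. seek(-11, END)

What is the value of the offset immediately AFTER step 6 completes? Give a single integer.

Answer: 29

Derivation:
After 1 (read(8)): returned 'NV6DIY8K', offset=8
After 2 (seek(9, SET)): offset=9
After 3 (read(6)): returned '1X4ORW', offset=15
After 4 (seek(-10, END)): offset=20
After 5 (read(3)): returned 'Y5E', offset=23
After 6 (read(6)): returned 'HEIHED', offset=29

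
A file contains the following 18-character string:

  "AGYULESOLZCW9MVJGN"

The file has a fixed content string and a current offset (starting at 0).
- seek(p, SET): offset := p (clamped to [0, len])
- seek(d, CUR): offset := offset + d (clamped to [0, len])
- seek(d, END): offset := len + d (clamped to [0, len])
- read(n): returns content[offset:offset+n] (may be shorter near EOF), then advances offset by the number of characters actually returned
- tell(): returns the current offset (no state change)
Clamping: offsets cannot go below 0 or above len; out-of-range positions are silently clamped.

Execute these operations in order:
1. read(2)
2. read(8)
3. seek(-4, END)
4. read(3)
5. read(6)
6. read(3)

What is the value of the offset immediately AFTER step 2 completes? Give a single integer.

Answer: 10

Derivation:
After 1 (read(2)): returned 'AG', offset=2
After 2 (read(8)): returned 'YULESOLZ', offset=10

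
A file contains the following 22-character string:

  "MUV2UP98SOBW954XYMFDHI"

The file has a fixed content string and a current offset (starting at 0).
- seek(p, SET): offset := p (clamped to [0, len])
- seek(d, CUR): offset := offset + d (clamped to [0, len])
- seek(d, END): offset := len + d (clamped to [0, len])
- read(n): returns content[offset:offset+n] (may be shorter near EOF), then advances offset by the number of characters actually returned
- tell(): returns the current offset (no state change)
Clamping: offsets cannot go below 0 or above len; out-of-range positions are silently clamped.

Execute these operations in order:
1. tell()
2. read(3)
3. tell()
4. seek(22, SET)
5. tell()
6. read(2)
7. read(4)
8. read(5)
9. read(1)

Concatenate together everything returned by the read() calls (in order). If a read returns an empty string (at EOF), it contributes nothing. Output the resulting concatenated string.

After 1 (tell()): offset=0
After 2 (read(3)): returned 'MUV', offset=3
After 3 (tell()): offset=3
After 4 (seek(22, SET)): offset=22
After 5 (tell()): offset=22
After 6 (read(2)): returned '', offset=22
After 7 (read(4)): returned '', offset=22
After 8 (read(5)): returned '', offset=22
After 9 (read(1)): returned '', offset=22

Answer: MUV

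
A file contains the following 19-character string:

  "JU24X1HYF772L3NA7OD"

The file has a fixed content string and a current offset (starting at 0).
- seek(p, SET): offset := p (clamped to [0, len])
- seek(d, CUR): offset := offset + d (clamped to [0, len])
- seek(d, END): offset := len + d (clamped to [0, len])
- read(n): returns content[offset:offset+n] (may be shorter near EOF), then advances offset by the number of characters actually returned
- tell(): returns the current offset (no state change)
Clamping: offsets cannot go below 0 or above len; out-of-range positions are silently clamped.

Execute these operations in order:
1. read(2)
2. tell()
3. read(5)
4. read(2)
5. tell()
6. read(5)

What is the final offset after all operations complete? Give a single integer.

After 1 (read(2)): returned 'JU', offset=2
After 2 (tell()): offset=2
After 3 (read(5)): returned '24X1H', offset=7
After 4 (read(2)): returned 'YF', offset=9
After 5 (tell()): offset=9
After 6 (read(5)): returned '772L3', offset=14

Answer: 14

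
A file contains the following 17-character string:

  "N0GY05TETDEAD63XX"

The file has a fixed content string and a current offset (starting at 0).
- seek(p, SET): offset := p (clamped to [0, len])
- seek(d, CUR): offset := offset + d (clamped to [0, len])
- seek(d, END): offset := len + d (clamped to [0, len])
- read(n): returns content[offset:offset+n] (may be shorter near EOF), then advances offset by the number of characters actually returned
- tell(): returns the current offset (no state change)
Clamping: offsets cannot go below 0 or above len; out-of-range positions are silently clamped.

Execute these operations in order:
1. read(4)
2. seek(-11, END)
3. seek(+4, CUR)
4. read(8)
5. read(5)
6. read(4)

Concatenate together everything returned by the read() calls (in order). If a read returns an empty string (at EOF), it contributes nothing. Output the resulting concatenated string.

Answer: N0GYEAD63XX

Derivation:
After 1 (read(4)): returned 'N0GY', offset=4
After 2 (seek(-11, END)): offset=6
After 3 (seek(+4, CUR)): offset=10
After 4 (read(8)): returned 'EAD63XX', offset=17
After 5 (read(5)): returned '', offset=17
After 6 (read(4)): returned '', offset=17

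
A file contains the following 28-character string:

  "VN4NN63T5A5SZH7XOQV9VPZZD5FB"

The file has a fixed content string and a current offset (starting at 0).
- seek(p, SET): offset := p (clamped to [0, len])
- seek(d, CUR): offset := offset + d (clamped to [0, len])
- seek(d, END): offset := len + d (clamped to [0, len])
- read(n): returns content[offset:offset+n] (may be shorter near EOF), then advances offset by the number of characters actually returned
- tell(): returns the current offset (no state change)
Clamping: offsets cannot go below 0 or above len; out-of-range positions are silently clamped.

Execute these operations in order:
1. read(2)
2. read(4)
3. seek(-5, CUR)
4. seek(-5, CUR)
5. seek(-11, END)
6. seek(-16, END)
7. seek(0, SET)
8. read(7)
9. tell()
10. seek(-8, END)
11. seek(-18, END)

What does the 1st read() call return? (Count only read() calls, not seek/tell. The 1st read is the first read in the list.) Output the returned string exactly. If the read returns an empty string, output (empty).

Answer: VN

Derivation:
After 1 (read(2)): returned 'VN', offset=2
After 2 (read(4)): returned '4NN6', offset=6
After 3 (seek(-5, CUR)): offset=1
After 4 (seek(-5, CUR)): offset=0
After 5 (seek(-11, END)): offset=17
After 6 (seek(-16, END)): offset=12
After 7 (seek(0, SET)): offset=0
After 8 (read(7)): returned 'VN4NN63', offset=7
After 9 (tell()): offset=7
After 10 (seek(-8, END)): offset=20
After 11 (seek(-18, END)): offset=10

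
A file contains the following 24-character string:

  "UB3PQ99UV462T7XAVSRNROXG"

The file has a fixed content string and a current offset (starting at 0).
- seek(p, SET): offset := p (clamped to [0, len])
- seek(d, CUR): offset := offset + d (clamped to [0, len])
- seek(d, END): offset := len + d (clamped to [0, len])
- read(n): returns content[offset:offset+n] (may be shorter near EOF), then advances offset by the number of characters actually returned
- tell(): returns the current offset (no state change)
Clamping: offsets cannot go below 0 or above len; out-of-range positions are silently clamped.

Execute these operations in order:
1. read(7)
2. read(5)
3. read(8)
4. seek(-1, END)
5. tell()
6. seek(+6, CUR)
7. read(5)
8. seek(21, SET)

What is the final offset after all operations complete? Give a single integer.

Answer: 21

Derivation:
After 1 (read(7)): returned 'UB3PQ99', offset=7
After 2 (read(5)): returned 'UV462', offset=12
After 3 (read(8)): returned 'T7XAVSRN', offset=20
After 4 (seek(-1, END)): offset=23
After 5 (tell()): offset=23
After 6 (seek(+6, CUR)): offset=24
After 7 (read(5)): returned '', offset=24
After 8 (seek(21, SET)): offset=21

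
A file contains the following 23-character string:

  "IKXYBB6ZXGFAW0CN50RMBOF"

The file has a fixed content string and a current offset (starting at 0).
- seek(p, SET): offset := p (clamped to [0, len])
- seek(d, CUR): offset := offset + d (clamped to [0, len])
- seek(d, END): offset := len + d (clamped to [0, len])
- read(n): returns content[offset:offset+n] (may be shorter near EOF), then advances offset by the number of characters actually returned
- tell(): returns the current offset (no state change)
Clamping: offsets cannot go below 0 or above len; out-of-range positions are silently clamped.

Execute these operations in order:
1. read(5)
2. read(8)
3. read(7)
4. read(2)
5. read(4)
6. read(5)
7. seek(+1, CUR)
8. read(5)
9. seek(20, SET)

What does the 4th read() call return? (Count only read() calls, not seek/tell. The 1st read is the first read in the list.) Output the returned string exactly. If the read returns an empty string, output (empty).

After 1 (read(5)): returned 'IKXYB', offset=5
After 2 (read(8)): returned 'B6ZXGFAW', offset=13
After 3 (read(7)): returned '0CN50RM', offset=20
After 4 (read(2)): returned 'BO', offset=22
After 5 (read(4)): returned 'F', offset=23
After 6 (read(5)): returned '', offset=23
After 7 (seek(+1, CUR)): offset=23
After 8 (read(5)): returned '', offset=23
After 9 (seek(20, SET)): offset=20

Answer: BO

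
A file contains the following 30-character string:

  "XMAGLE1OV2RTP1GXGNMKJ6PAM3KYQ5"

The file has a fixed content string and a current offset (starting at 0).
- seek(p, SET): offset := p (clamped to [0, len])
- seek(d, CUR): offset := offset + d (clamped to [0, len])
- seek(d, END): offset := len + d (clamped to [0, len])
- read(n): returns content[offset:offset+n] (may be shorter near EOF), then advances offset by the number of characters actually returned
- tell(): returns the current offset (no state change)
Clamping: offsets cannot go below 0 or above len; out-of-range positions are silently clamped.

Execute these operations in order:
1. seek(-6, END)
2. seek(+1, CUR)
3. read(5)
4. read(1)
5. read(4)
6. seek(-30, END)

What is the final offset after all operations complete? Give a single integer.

After 1 (seek(-6, END)): offset=24
After 2 (seek(+1, CUR)): offset=25
After 3 (read(5)): returned '3KYQ5', offset=30
After 4 (read(1)): returned '', offset=30
After 5 (read(4)): returned '', offset=30
After 6 (seek(-30, END)): offset=0

Answer: 0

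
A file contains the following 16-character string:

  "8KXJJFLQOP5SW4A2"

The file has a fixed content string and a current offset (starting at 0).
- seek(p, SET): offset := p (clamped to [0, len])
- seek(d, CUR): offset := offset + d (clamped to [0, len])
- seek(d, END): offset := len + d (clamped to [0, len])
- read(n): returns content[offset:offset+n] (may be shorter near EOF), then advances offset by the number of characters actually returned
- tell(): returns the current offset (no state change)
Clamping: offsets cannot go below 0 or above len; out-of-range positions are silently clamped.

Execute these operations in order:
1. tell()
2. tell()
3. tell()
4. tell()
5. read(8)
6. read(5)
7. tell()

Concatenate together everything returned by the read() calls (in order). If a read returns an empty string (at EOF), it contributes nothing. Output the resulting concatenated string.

Answer: 8KXJJFLQOP5SW

Derivation:
After 1 (tell()): offset=0
After 2 (tell()): offset=0
After 3 (tell()): offset=0
After 4 (tell()): offset=0
After 5 (read(8)): returned '8KXJJFLQ', offset=8
After 6 (read(5)): returned 'OP5SW', offset=13
After 7 (tell()): offset=13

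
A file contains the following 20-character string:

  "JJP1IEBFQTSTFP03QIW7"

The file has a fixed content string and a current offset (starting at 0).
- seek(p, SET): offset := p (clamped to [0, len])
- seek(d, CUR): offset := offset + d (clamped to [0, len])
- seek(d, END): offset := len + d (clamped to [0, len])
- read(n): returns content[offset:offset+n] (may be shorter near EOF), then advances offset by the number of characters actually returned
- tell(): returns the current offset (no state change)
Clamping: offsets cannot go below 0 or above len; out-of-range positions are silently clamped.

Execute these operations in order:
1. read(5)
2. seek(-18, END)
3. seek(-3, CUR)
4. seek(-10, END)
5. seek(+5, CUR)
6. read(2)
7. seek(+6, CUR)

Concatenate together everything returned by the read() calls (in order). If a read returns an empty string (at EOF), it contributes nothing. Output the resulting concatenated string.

Answer: JJP1I3Q

Derivation:
After 1 (read(5)): returned 'JJP1I', offset=5
After 2 (seek(-18, END)): offset=2
After 3 (seek(-3, CUR)): offset=0
After 4 (seek(-10, END)): offset=10
After 5 (seek(+5, CUR)): offset=15
After 6 (read(2)): returned '3Q', offset=17
After 7 (seek(+6, CUR)): offset=20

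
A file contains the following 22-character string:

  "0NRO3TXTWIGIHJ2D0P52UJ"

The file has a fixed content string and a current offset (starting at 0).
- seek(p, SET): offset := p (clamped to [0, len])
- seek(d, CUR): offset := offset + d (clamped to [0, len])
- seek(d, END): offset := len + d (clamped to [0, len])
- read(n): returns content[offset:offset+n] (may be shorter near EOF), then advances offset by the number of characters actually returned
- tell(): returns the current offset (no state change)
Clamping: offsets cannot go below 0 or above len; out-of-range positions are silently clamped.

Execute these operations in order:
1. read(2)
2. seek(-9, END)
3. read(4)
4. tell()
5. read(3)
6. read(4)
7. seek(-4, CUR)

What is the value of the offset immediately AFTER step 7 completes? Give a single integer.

After 1 (read(2)): returned '0N', offset=2
After 2 (seek(-9, END)): offset=13
After 3 (read(4)): returned 'J2D0', offset=17
After 4 (tell()): offset=17
After 5 (read(3)): returned 'P52', offset=20
After 6 (read(4)): returned 'UJ', offset=22
After 7 (seek(-4, CUR)): offset=18

Answer: 18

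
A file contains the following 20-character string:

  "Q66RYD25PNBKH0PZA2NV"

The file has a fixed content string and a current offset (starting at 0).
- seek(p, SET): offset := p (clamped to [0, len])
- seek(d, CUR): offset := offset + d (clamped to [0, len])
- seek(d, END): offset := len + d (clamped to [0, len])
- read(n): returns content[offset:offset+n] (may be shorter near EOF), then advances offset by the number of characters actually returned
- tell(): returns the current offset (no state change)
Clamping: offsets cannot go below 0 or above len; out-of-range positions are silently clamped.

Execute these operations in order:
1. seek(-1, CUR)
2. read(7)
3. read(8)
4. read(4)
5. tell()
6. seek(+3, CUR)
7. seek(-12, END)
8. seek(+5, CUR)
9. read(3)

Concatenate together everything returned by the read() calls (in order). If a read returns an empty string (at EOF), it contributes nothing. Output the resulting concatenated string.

Answer: Q66RYD25PNBKH0PZA2N0PZ

Derivation:
After 1 (seek(-1, CUR)): offset=0
After 2 (read(7)): returned 'Q66RYD2', offset=7
After 3 (read(8)): returned '5PNBKH0P', offset=15
After 4 (read(4)): returned 'ZA2N', offset=19
After 5 (tell()): offset=19
After 6 (seek(+3, CUR)): offset=20
After 7 (seek(-12, END)): offset=8
After 8 (seek(+5, CUR)): offset=13
After 9 (read(3)): returned '0PZ', offset=16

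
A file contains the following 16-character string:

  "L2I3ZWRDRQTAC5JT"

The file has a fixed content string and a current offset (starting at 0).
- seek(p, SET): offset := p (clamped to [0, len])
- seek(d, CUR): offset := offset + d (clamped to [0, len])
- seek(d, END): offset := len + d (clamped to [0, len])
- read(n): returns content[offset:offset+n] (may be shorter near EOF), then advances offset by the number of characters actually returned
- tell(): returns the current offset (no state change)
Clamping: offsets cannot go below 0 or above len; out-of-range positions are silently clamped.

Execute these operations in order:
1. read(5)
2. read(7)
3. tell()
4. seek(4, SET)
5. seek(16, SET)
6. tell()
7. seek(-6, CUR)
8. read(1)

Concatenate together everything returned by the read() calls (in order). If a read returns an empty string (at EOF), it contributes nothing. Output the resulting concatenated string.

After 1 (read(5)): returned 'L2I3Z', offset=5
After 2 (read(7)): returned 'WRDRQTA', offset=12
After 3 (tell()): offset=12
After 4 (seek(4, SET)): offset=4
After 5 (seek(16, SET)): offset=16
After 6 (tell()): offset=16
After 7 (seek(-6, CUR)): offset=10
After 8 (read(1)): returned 'T', offset=11

Answer: L2I3ZWRDRQTAT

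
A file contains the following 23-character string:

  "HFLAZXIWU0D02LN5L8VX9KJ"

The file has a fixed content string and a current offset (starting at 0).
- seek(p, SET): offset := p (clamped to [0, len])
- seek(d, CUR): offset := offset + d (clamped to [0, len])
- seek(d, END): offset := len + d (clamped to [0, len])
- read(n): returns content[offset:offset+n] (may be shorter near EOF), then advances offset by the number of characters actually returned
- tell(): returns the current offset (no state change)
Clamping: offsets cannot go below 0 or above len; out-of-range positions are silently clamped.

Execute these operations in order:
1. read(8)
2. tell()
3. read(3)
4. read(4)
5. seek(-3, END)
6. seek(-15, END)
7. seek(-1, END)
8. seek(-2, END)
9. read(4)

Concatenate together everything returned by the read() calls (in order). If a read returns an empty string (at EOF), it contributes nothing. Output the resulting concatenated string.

Answer: HFLAZXIWU0D02LNKJ

Derivation:
After 1 (read(8)): returned 'HFLAZXIW', offset=8
After 2 (tell()): offset=8
After 3 (read(3)): returned 'U0D', offset=11
After 4 (read(4)): returned '02LN', offset=15
After 5 (seek(-3, END)): offset=20
After 6 (seek(-15, END)): offset=8
After 7 (seek(-1, END)): offset=22
After 8 (seek(-2, END)): offset=21
After 9 (read(4)): returned 'KJ', offset=23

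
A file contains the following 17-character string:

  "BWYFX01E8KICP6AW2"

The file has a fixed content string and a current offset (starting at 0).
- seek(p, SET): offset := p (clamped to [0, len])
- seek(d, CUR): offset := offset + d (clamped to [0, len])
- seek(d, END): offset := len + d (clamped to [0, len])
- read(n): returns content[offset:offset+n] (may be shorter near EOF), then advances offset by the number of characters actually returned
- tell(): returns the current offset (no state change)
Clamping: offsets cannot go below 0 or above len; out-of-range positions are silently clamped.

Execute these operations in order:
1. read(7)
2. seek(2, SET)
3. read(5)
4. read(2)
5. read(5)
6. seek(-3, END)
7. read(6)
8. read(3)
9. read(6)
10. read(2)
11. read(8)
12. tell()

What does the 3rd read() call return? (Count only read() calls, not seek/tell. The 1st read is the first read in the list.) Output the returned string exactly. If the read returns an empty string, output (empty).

Answer: E8

Derivation:
After 1 (read(7)): returned 'BWYFX01', offset=7
After 2 (seek(2, SET)): offset=2
After 3 (read(5)): returned 'YFX01', offset=7
After 4 (read(2)): returned 'E8', offset=9
After 5 (read(5)): returned 'KICP6', offset=14
After 6 (seek(-3, END)): offset=14
After 7 (read(6)): returned 'AW2', offset=17
After 8 (read(3)): returned '', offset=17
After 9 (read(6)): returned '', offset=17
After 10 (read(2)): returned '', offset=17
After 11 (read(8)): returned '', offset=17
After 12 (tell()): offset=17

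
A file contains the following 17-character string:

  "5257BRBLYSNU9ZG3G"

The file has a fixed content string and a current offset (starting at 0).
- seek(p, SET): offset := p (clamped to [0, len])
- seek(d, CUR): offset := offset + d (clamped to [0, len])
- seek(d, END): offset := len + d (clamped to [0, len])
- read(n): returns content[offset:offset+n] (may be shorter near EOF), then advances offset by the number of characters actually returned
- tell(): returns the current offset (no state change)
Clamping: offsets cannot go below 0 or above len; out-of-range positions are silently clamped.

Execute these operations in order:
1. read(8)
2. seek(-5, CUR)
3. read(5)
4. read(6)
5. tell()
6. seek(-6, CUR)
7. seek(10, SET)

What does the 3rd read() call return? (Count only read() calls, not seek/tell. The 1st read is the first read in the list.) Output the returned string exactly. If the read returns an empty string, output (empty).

Answer: YSNU9Z

Derivation:
After 1 (read(8)): returned '5257BRBL', offset=8
After 2 (seek(-5, CUR)): offset=3
After 3 (read(5)): returned '7BRBL', offset=8
After 4 (read(6)): returned 'YSNU9Z', offset=14
After 5 (tell()): offset=14
After 6 (seek(-6, CUR)): offset=8
After 7 (seek(10, SET)): offset=10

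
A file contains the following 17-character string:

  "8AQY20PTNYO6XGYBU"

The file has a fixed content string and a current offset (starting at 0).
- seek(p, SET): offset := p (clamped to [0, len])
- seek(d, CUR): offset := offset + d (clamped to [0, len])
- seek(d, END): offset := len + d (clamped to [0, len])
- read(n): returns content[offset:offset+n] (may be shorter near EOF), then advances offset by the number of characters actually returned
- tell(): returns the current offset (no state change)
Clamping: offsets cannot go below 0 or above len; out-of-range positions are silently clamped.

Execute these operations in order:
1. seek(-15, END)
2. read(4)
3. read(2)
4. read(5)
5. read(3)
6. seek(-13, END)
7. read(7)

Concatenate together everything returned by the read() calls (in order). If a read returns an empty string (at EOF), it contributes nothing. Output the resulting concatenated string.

After 1 (seek(-15, END)): offset=2
After 2 (read(4)): returned 'QY20', offset=6
After 3 (read(2)): returned 'PT', offset=8
After 4 (read(5)): returned 'NYO6X', offset=13
After 5 (read(3)): returned 'GYB', offset=16
After 6 (seek(-13, END)): offset=4
After 7 (read(7)): returned '20PTNYO', offset=11

Answer: QY20PTNYO6XGYB20PTNYO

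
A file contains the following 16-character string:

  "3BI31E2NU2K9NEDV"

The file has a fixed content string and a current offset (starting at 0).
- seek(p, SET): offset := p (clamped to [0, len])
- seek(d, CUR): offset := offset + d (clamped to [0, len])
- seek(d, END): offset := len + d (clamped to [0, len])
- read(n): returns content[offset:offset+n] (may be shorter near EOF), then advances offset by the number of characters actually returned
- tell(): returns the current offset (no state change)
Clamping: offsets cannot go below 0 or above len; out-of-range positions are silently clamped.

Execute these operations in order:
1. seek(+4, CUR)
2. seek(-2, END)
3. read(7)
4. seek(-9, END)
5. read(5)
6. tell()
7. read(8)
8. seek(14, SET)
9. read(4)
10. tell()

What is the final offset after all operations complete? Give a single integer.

Answer: 16

Derivation:
After 1 (seek(+4, CUR)): offset=4
After 2 (seek(-2, END)): offset=14
After 3 (read(7)): returned 'DV', offset=16
After 4 (seek(-9, END)): offset=7
After 5 (read(5)): returned 'NU2K9', offset=12
After 6 (tell()): offset=12
After 7 (read(8)): returned 'NEDV', offset=16
After 8 (seek(14, SET)): offset=14
After 9 (read(4)): returned 'DV', offset=16
After 10 (tell()): offset=16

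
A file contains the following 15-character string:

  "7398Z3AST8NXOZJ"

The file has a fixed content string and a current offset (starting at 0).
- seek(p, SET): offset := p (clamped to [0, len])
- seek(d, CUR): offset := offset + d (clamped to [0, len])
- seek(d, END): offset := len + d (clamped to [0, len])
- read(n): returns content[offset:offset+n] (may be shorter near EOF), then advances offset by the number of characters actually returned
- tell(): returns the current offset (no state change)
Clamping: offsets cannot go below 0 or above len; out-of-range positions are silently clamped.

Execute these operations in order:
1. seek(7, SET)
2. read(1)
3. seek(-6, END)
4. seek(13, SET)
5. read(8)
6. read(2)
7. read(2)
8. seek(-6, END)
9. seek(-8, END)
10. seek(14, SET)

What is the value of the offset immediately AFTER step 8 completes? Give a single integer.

After 1 (seek(7, SET)): offset=7
After 2 (read(1)): returned 'S', offset=8
After 3 (seek(-6, END)): offset=9
After 4 (seek(13, SET)): offset=13
After 5 (read(8)): returned 'ZJ', offset=15
After 6 (read(2)): returned '', offset=15
After 7 (read(2)): returned '', offset=15
After 8 (seek(-6, END)): offset=9

Answer: 9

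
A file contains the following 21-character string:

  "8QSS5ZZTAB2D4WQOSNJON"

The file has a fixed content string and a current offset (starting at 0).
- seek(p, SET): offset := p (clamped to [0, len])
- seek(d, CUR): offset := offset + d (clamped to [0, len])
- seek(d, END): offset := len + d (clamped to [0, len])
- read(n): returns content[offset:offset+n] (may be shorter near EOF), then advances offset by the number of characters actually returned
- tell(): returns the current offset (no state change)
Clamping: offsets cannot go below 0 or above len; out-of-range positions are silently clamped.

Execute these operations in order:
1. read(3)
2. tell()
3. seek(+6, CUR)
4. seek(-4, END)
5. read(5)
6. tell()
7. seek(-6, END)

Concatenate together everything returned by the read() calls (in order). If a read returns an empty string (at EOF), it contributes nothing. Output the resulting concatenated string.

Answer: 8QSNJON

Derivation:
After 1 (read(3)): returned '8QS', offset=3
After 2 (tell()): offset=3
After 3 (seek(+6, CUR)): offset=9
After 4 (seek(-4, END)): offset=17
After 5 (read(5)): returned 'NJON', offset=21
After 6 (tell()): offset=21
After 7 (seek(-6, END)): offset=15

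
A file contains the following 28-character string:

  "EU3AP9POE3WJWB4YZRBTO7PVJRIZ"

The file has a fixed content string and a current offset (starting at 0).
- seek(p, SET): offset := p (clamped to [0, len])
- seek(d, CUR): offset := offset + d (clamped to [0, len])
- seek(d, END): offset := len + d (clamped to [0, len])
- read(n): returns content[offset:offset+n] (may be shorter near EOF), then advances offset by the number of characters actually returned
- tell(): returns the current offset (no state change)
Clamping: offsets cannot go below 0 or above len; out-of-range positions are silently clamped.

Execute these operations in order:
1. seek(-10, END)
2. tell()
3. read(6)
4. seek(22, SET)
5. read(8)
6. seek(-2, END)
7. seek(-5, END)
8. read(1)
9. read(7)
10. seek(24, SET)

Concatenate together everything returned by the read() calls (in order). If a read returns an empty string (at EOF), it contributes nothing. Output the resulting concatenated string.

After 1 (seek(-10, END)): offset=18
After 2 (tell()): offset=18
After 3 (read(6)): returned 'BTO7PV', offset=24
After 4 (seek(22, SET)): offset=22
After 5 (read(8)): returned 'PVJRIZ', offset=28
After 6 (seek(-2, END)): offset=26
After 7 (seek(-5, END)): offset=23
After 8 (read(1)): returned 'V', offset=24
After 9 (read(7)): returned 'JRIZ', offset=28
After 10 (seek(24, SET)): offset=24

Answer: BTO7PVPVJRIZVJRIZ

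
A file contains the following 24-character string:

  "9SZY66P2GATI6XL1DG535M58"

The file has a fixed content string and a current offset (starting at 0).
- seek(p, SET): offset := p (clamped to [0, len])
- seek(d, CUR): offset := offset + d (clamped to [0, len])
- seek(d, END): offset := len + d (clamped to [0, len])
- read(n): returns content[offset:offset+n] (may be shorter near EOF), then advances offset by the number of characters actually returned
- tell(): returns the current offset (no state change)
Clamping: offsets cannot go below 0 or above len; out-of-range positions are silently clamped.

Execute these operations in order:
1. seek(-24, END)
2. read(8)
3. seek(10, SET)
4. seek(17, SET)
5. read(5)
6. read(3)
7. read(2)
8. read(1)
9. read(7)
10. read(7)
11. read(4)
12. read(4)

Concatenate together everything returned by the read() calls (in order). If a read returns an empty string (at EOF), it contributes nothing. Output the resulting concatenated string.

After 1 (seek(-24, END)): offset=0
After 2 (read(8)): returned '9SZY66P2', offset=8
After 3 (seek(10, SET)): offset=10
After 4 (seek(17, SET)): offset=17
After 5 (read(5)): returned 'G535M', offset=22
After 6 (read(3)): returned '58', offset=24
After 7 (read(2)): returned '', offset=24
After 8 (read(1)): returned '', offset=24
After 9 (read(7)): returned '', offset=24
After 10 (read(7)): returned '', offset=24
After 11 (read(4)): returned '', offset=24
After 12 (read(4)): returned '', offset=24

Answer: 9SZY66P2G535M58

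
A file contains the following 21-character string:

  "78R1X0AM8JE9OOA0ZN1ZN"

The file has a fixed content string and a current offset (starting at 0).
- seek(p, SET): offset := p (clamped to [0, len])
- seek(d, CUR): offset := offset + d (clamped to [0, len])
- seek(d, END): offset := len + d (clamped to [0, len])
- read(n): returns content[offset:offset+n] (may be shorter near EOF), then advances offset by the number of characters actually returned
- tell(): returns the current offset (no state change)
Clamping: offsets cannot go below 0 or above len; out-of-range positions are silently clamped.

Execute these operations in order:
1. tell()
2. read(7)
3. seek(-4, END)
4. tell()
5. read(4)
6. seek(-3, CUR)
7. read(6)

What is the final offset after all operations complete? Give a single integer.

Answer: 21

Derivation:
After 1 (tell()): offset=0
After 2 (read(7)): returned '78R1X0A', offset=7
After 3 (seek(-4, END)): offset=17
After 4 (tell()): offset=17
After 5 (read(4)): returned 'N1ZN', offset=21
After 6 (seek(-3, CUR)): offset=18
After 7 (read(6)): returned '1ZN', offset=21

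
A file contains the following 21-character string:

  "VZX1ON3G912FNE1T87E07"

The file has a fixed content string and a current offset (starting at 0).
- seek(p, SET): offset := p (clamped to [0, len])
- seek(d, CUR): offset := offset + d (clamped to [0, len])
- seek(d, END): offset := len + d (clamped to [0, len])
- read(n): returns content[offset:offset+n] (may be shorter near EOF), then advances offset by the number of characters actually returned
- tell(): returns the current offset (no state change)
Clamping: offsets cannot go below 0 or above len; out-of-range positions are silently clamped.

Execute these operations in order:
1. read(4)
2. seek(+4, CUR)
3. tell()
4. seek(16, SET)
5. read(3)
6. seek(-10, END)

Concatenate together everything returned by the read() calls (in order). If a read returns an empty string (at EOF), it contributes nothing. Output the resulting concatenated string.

Answer: VZX187E

Derivation:
After 1 (read(4)): returned 'VZX1', offset=4
After 2 (seek(+4, CUR)): offset=8
After 3 (tell()): offset=8
After 4 (seek(16, SET)): offset=16
After 5 (read(3)): returned '87E', offset=19
After 6 (seek(-10, END)): offset=11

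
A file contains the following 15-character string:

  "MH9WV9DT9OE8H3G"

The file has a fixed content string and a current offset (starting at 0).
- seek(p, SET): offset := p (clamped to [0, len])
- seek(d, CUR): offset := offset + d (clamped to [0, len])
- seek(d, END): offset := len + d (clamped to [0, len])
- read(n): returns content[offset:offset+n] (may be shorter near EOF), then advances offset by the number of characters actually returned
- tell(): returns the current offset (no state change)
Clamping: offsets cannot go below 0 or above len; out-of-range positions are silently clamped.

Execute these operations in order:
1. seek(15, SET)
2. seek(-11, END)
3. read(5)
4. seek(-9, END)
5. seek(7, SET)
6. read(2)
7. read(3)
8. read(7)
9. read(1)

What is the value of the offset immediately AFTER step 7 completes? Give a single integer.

Answer: 12

Derivation:
After 1 (seek(15, SET)): offset=15
After 2 (seek(-11, END)): offset=4
After 3 (read(5)): returned 'V9DT9', offset=9
After 4 (seek(-9, END)): offset=6
After 5 (seek(7, SET)): offset=7
After 6 (read(2)): returned 'T9', offset=9
After 7 (read(3)): returned 'OE8', offset=12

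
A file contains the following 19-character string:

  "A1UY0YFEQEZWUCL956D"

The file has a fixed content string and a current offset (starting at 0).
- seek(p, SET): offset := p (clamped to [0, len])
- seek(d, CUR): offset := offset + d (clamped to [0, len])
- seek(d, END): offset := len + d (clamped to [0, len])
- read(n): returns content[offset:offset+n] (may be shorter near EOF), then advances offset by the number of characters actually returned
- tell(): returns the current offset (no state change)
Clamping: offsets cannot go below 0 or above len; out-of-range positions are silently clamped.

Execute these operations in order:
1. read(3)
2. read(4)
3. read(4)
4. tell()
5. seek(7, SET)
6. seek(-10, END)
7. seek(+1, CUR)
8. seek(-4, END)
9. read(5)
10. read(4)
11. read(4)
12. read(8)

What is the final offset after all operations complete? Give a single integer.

Answer: 19

Derivation:
After 1 (read(3)): returned 'A1U', offset=3
After 2 (read(4)): returned 'Y0YF', offset=7
After 3 (read(4)): returned 'EQEZ', offset=11
After 4 (tell()): offset=11
After 5 (seek(7, SET)): offset=7
After 6 (seek(-10, END)): offset=9
After 7 (seek(+1, CUR)): offset=10
After 8 (seek(-4, END)): offset=15
After 9 (read(5)): returned '956D', offset=19
After 10 (read(4)): returned '', offset=19
After 11 (read(4)): returned '', offset=19
After 12 (read(8)): returned '', offset=19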